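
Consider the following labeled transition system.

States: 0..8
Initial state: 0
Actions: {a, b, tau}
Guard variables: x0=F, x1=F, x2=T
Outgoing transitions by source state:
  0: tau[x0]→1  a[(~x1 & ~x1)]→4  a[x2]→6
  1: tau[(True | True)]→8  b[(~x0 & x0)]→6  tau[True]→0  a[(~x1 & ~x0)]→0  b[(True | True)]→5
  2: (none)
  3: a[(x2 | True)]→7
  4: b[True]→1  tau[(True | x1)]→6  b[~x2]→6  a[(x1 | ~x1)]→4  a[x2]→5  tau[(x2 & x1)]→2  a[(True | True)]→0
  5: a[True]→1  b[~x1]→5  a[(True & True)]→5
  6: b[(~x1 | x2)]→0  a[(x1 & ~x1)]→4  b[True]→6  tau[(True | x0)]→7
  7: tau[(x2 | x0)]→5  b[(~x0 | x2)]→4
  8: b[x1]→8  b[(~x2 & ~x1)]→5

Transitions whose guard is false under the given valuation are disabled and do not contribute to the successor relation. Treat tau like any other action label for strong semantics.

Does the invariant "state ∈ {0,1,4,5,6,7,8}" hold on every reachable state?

Answer: INVARIANT HOLDS

Trace:
Inv-set: {0,1,4,5,6,7,8}
Reach set: {0,1,4,5,6,7,8}
  0: safe
  1: safe
  4: safe
  5: safe
  6: safe
  7: safe
  8: safe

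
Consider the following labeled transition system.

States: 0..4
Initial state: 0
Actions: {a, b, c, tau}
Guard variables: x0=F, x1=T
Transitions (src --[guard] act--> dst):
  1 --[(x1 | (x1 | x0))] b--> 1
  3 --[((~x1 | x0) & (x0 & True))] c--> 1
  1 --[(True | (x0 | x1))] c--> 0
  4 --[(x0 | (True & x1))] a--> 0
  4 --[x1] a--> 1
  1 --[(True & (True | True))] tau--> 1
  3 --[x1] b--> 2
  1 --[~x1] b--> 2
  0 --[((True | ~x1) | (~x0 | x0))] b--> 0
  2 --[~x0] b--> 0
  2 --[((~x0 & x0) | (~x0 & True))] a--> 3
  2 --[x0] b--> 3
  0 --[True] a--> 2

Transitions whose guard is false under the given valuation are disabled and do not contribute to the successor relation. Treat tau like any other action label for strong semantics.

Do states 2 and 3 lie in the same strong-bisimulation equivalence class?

Answer: NOT BISIMILAR

Analysis:
Compute ~ classes (split until stable):
  π0 = {{0,1,2,3,4}}
  π1 = {{0,2},{1},{3},{4}}
  π2 = {{0},{1},{2},{3},{4}}
stable after 3 split(s): 5 block(s)
2∈{2}, 3∈{3}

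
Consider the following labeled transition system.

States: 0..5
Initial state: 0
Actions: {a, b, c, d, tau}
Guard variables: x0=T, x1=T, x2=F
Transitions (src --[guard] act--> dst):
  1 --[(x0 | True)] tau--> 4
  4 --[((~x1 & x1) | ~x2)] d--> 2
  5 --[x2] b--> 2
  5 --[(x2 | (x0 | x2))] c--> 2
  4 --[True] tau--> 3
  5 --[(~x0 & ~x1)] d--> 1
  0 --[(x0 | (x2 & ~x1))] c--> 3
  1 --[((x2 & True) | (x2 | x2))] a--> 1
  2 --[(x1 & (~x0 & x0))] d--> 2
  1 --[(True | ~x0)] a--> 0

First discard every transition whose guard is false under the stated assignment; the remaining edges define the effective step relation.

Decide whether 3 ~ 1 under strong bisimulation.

Bisimulation quotient by refinement:
  π0 = {{0,1,2,3,4,5}}
  π1 = {{0,5},{1},{2,3},{4}}
stable after 2 split(s): 4 block(s)
3∈{2,3}, 1∈{1}

Answer: NOT BISIMILAR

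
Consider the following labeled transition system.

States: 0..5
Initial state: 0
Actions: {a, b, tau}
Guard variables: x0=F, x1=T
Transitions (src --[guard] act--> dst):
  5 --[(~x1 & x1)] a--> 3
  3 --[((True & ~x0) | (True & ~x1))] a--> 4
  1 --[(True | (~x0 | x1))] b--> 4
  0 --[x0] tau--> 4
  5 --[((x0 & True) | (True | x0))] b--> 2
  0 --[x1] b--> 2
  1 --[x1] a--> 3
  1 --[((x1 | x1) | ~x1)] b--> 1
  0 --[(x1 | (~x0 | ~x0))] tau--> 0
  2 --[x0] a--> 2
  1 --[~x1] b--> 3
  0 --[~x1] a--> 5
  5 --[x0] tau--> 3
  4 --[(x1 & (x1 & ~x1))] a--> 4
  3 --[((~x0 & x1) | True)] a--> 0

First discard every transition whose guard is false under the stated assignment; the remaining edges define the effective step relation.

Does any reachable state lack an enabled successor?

Answer: DEADLOCK at state 2

Analysis:
R = {0,2}
  0: b→2  tau→0  [deg 2]
  2: ∅  [no exit]
witness 2: b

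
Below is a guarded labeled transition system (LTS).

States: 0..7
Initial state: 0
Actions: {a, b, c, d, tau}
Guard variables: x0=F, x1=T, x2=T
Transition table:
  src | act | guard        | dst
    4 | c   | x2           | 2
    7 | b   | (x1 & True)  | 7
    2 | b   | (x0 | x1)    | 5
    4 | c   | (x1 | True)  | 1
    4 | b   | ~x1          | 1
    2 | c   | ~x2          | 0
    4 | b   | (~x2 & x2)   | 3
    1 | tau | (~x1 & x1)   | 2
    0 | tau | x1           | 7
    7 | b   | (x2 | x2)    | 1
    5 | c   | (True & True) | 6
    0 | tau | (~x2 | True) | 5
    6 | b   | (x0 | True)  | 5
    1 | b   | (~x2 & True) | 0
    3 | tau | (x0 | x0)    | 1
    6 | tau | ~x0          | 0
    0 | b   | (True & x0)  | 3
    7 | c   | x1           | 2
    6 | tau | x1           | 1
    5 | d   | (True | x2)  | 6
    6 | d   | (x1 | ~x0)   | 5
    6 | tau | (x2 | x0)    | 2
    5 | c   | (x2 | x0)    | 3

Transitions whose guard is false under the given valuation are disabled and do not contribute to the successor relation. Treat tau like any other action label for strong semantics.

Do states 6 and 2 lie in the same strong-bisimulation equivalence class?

Refine partition for ~:
  π0 = {{0,1,2,3,4,5,6,7}}
  π1 = {{0},{1,3},{2},{4},{5},{6},{7}}
stable after 2 split(s): 7 block(s)
6∈{6}, 2∈{2}

Answer: NOT BISIMILAR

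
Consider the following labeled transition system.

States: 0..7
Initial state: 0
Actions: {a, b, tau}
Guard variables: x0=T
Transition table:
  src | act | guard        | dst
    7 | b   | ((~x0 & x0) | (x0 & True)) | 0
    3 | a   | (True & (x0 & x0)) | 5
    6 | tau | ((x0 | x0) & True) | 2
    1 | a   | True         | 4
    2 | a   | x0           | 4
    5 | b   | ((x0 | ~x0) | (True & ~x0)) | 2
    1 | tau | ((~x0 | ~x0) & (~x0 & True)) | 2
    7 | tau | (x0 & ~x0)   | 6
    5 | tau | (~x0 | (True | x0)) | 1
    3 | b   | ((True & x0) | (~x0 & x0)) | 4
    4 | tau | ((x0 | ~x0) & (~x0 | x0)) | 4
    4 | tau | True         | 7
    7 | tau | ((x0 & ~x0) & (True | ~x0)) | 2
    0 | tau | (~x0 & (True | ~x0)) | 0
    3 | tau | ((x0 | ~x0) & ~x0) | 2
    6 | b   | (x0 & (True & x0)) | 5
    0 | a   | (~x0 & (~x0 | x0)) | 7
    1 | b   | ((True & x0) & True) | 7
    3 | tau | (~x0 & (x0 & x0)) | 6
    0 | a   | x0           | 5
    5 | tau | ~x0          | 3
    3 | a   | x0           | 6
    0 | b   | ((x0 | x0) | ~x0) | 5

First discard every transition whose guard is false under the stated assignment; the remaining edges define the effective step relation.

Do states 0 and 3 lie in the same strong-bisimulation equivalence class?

Answer: NOT BISIMILAR

Analysis:
Bisimulation quotient by refinement:
  P[0] = {{0,1,2,3,4,5,6,7}}
  P[1] = {{0,1,3},{2},{4},{5,6},{7}}
  P[2] = {{0},{1},{2},{3},{4},{5},{6},{7}}
Fixed point at round 3; 8 class(es).
0∈{0}, 3∈{3}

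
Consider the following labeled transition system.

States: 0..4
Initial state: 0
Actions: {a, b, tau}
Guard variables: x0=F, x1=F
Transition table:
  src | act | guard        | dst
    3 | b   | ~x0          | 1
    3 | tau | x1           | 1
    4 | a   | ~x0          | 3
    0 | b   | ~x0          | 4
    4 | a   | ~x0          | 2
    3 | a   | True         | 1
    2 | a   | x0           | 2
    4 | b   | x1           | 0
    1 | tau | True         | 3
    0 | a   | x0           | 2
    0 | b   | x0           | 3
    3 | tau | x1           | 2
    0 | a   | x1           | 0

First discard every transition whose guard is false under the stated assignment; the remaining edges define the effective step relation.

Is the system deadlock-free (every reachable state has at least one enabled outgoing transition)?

R = {0,1,2,3,4}
  0: b→4  [deg 1]
  1: tau→3  [deg 1]
  2: ∅  [deadlock]
  3: a→1  b→1  [deg 2]
  4: a→2  a→3  [deg 2]
witness 2: b·a

Answer: DEADLOCK at state 2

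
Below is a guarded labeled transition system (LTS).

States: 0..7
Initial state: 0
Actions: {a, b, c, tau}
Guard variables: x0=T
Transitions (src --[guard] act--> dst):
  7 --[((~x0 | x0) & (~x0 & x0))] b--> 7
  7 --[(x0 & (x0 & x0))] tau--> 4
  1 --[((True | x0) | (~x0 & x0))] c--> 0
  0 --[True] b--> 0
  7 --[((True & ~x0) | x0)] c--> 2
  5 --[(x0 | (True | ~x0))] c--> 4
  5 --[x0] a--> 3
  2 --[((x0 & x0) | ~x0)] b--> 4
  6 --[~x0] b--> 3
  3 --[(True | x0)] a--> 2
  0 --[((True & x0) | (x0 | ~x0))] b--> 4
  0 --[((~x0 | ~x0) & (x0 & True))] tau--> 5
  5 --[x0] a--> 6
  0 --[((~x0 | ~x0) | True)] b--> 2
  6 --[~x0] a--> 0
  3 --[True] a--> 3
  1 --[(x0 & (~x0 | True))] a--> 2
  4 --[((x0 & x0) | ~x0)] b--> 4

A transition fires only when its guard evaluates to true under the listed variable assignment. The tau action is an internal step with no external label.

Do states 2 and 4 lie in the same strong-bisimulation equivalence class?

Refine partition for ~:
  round 0: {{0,1,2,3,4,5,6,7}}
  round 1: {{0,2,4},{1,5},{3},{6},{7}}
  round 2: {{0,2,4},{1},{3},{5},{6},{7}}
Fixed point at round 3; 6 class(es).
class of 2: {0,2,4}; class of 4: {0,2,4}

Answer: BISIMILAR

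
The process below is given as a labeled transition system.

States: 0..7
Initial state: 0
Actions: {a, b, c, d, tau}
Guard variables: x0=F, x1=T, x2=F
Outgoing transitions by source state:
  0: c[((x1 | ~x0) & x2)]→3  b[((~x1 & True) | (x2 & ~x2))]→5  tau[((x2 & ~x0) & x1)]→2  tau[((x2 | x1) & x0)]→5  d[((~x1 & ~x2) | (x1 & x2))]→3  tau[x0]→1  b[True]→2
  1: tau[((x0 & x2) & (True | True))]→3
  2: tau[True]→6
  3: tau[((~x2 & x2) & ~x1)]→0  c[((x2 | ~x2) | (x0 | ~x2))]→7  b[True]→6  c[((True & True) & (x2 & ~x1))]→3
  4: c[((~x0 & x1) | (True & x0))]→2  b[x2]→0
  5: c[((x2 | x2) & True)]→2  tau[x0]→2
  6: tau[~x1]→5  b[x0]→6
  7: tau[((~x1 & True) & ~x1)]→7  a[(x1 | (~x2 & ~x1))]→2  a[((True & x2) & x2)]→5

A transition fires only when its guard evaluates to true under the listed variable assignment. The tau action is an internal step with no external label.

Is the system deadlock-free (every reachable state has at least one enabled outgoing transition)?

Answer: DEADLOCK at state 6

Analysis:
Reachable = {0,2,6}
  0: b→2  [1 exit(s)]
  2: tau→6  [1 exit(s)]
  6: ∅  [no exit]
trace reaching 6: b·tau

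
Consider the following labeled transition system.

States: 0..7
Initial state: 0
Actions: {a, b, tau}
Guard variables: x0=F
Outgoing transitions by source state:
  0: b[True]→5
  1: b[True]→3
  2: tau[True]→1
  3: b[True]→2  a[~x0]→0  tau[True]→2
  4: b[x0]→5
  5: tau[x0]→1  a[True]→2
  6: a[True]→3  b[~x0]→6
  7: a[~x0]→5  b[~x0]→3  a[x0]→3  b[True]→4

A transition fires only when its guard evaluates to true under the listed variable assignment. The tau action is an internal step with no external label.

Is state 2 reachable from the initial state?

Answer: REACHABLE

Trace:
12 transition(s) survive guard evaluation.
depth 0: {0}
depth 1: {5}  cumulative {0,5}
depth 2: {2}  cumulative {0,2,5}
depth 3: {1}  cumulative {0,1,2,5}
depth 4: {3}  cumulative {0,1,2,3,5}
R = {0,1,2,3,5}
witness 2: b·a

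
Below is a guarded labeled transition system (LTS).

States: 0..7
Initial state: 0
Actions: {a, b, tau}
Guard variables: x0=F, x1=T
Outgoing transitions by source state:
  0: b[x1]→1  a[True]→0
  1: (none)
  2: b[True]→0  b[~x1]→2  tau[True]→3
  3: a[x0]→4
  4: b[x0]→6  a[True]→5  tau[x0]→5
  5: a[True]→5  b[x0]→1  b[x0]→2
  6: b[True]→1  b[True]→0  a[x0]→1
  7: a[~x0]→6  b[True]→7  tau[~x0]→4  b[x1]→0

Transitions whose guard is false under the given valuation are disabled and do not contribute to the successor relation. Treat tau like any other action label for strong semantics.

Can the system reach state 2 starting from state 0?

After dropping false guards: 12 live edges.
depth 0: {0}
depth 1: {1}  now seen {0,1}
Reach set: {0,1}

Answer: UNREACHABLE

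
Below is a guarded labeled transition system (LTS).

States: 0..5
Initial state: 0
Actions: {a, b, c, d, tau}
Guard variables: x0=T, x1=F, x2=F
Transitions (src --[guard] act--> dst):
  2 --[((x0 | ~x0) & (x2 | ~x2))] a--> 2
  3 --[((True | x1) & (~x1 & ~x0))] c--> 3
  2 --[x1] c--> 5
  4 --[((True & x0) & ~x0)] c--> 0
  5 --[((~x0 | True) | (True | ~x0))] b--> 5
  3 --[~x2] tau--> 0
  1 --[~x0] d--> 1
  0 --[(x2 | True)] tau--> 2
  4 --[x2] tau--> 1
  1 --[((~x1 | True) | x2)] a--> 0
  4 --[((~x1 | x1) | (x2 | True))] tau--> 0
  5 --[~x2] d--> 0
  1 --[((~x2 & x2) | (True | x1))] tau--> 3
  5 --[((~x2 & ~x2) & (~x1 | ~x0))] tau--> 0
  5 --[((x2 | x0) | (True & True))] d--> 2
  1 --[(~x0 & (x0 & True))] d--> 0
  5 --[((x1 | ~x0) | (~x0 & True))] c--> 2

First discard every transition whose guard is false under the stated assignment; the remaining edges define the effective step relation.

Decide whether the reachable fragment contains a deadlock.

R = {0,2}
  0: tau→2  [1 out]
  2: a→2  [1 out]

Answer: DEADLOCK-FREE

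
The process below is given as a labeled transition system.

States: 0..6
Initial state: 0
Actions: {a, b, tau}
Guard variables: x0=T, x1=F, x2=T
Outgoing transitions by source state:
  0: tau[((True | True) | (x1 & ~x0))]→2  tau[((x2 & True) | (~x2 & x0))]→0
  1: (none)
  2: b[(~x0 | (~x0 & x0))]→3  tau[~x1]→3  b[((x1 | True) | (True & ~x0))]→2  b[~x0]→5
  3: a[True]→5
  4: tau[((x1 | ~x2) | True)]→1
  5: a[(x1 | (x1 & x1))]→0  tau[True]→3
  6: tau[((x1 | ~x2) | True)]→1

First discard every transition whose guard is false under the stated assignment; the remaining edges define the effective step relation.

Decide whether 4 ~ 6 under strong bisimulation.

Refine partition for ~:
  P[0] = {{0,1,2,3,4,5,6}}
  P[1] = {{0,4,5,6},{1},{2},{3}}
  P[2] = {{0},{1},{2},{3},{4,6},{5}}
stable after 3 split(s): 6 block(s)
class of 4: {4,6}; class of 6: {4,6}

Answer: BISIMILAR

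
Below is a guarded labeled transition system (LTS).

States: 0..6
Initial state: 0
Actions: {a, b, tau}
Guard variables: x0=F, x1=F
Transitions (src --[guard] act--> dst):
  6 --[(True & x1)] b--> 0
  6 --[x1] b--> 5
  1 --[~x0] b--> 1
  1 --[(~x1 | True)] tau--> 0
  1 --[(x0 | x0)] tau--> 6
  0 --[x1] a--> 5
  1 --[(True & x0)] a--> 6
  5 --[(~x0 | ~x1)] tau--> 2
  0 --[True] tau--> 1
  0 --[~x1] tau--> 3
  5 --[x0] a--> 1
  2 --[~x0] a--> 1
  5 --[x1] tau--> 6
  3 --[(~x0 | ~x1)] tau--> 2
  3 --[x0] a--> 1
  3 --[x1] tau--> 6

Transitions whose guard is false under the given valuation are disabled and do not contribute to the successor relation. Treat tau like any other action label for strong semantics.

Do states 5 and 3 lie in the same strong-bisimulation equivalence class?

Answer: BISIMILAR

Analysis:
Compute ~ classes (split until stable):
  P[0] = {{0,1,2,3,4,5,6}}
  P[1] = {{0,3,5},{1},{2},{4,6}}
  P[2] = {{0},{1},{2},{3,5},{4,6}}
stable after 3 split(s): 5 block(s)
[5]={3,5}  [3]={3,5}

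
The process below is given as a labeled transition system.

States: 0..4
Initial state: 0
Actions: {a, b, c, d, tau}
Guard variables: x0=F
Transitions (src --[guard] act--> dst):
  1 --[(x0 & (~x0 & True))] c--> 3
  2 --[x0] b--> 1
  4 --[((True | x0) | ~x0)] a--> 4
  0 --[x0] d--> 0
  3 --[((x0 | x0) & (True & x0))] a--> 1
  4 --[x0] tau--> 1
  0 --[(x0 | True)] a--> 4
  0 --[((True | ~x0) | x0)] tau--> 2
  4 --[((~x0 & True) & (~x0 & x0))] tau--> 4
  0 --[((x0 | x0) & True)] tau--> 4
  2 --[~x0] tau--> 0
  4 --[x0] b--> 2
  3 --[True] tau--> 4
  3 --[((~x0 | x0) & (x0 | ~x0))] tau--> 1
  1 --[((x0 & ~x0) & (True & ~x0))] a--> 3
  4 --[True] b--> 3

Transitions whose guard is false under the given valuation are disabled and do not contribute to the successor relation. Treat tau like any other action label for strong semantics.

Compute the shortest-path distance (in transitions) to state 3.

Layered search for 3:
  Layer 0: {0}
  Layer 1: {2,4}
  Layer 2: {3}
depth(3)=2, e.g. a·b

Answer: 2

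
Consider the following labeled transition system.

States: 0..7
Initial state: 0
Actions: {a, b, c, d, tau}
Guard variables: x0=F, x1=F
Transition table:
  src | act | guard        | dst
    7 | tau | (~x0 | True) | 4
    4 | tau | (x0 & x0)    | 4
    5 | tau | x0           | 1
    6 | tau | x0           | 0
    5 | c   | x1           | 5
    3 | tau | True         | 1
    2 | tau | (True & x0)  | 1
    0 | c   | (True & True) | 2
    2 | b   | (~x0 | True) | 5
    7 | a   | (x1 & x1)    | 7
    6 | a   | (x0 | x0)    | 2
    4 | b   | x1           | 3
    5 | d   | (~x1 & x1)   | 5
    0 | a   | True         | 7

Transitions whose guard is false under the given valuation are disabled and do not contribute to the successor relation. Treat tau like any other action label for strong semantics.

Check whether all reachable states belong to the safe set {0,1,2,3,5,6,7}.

Safe = {0,1,2,3,5,6,7}
R = {0,2,4,5,7}
  0: ✓
  2: ✓
  4: outside
  5: ✓
  7: ✓
reach 4 via a·tau — violates

Answer: INVARIANT VIOLATED at state 4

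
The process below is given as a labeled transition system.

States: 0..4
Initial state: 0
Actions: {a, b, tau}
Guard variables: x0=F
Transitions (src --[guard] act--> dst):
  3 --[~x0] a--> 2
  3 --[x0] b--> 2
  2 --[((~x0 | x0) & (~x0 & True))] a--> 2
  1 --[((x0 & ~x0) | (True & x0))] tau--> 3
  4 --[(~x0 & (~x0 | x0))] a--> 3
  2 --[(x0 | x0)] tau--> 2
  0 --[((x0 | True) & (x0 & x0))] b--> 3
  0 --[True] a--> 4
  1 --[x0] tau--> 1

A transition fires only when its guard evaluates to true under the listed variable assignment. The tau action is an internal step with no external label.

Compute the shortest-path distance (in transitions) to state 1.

Breadth-first toward 1:
  depth 0: {0}
  depth 1: {4}
  depth 2: {3}
  depth 3: {2}
1 never appears.

Answer: UNREACHABLE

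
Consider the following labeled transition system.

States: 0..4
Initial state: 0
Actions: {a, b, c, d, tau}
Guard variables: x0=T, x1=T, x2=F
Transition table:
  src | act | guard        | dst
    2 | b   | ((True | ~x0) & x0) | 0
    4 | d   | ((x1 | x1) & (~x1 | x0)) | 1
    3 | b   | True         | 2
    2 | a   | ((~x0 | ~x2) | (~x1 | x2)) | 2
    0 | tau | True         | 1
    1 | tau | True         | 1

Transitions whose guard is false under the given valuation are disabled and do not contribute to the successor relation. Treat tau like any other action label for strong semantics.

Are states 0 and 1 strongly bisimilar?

Answer: BISIMILAR

Trace:
Refine partition for ~:
  round 0: {{0,1,2,3,4}}
  round 1: {{0,1},{2},{3},{4}}
4 equivalence class(es) (converged in 2)
class of 0: {0,1}; class of 1: {0,1}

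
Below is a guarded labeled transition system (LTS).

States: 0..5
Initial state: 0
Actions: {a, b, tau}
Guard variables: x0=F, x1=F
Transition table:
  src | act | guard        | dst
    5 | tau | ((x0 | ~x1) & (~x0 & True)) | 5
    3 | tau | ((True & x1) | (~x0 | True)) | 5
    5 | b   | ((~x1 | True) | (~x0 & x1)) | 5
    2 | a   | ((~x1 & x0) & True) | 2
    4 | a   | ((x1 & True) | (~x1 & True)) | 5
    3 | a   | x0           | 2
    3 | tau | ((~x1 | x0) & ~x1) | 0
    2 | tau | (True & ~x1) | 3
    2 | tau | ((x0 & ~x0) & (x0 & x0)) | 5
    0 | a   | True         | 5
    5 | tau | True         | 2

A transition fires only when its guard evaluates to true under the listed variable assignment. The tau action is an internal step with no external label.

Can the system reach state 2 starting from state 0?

Guard filter leaves 8 enabled edge(s).
L0 = {0}
L1 = {5}  total {0,5}
L2 = {2}  total {0,2,5}
L3 = {3}  total {0,2,3,5}
R = {0,2,3,5}
trace reaching 2: a·tau

Answer: REACHABLE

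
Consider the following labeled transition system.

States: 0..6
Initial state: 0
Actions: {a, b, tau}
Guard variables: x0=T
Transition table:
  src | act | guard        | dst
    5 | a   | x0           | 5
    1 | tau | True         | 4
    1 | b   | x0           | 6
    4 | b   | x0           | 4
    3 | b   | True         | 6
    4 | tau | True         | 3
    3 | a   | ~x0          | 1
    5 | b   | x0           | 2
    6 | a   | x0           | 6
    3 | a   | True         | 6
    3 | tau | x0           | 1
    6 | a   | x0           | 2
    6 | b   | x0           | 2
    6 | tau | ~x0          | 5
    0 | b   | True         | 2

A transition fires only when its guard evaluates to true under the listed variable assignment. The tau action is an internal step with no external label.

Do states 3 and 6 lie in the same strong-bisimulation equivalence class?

Answer: NOT BISIMILAR

Working:
Compute ~ classes (split until stable):
  round 0: {{0,1,2,3,4,5,6}}
  round 1: {{0},{1,4},{2},{3},{5,6}}
  round 2: {{0},{1},{2},{3},{4},{5},{6}}
7 equivalence class(es) (converged in 3)
3∈{3}, 6∈{6}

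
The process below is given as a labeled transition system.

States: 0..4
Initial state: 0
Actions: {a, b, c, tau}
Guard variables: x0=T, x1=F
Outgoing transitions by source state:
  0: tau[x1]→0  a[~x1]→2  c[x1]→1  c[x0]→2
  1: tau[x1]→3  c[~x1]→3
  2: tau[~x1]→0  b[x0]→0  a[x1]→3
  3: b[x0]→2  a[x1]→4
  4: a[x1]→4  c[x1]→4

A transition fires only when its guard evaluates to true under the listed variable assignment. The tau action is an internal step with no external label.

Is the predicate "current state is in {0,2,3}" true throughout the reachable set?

Safe = {0,2,3}
Reachable = {0,2}
  0: ✓
  2: ✓

Answer: INVARIANT HOLDS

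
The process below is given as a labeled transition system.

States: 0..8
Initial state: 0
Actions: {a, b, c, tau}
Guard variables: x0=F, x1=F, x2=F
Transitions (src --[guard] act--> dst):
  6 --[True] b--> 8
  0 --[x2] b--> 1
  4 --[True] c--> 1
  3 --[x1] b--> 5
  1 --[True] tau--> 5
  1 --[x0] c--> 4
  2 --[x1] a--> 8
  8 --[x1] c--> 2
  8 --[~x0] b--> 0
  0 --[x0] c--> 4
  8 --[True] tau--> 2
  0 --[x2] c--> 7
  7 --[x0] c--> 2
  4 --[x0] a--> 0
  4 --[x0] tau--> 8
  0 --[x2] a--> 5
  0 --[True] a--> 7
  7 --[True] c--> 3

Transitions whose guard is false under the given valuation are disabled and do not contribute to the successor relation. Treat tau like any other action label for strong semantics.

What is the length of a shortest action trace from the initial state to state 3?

BFS to 3:
  L0 = {0}
  L1 = {7}
  L2 = {3}
first hit 3 at d=2 via a·c

Answer: 2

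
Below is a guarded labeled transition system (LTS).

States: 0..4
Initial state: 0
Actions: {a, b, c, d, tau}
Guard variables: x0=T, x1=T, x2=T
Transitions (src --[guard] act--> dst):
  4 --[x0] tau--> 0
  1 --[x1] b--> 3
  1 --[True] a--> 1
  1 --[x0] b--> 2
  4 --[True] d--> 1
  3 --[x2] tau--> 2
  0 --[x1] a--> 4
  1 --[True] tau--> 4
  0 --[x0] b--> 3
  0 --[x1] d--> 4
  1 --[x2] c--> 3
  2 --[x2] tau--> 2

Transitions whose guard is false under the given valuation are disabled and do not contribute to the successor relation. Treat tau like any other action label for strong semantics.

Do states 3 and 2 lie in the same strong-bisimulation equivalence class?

Refine partition for ~:
  round 0: {{0,1,2,3,4}}
  round 1: {{0},{1},{2,3},{4}}
Fixed point at round 2; 4 class(es).
[3]={2,3}  [2]={2,3}

Answer: BISIMILAR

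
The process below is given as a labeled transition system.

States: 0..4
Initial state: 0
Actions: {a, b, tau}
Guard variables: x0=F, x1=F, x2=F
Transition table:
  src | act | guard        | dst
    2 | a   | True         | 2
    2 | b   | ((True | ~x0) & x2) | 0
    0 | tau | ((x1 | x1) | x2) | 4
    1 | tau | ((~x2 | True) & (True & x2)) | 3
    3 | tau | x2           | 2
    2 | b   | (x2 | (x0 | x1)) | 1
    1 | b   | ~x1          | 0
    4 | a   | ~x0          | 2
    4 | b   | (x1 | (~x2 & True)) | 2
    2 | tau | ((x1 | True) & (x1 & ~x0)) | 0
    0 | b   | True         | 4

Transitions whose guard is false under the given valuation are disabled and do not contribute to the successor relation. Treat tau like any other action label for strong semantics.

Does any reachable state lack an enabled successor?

Reachable = {0,2,4}
  0: b→4  [deg 1]
  2: a→2  [deg 1]
  4: a→2  b→2  [deg 2]

Answer: DEADLOCK-FREE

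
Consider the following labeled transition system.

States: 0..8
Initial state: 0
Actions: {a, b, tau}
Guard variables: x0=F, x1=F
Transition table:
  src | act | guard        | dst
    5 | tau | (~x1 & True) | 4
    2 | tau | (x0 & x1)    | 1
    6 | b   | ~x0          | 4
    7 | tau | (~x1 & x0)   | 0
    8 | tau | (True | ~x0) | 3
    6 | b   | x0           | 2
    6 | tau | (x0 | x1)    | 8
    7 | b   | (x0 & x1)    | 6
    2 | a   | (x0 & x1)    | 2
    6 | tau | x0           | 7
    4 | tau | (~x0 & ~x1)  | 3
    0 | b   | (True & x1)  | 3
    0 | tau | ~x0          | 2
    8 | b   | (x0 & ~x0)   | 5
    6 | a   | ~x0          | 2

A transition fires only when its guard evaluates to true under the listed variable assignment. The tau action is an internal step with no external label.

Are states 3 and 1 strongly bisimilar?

Answer: BISIMILAR

Working:
Refine partition for ~:
  round 0: {{0,1,2,3,4,5,6,7,8}}
  round 1: {{0,4,5,8},{1,2,3,7},{6}}
  round 2: {{0,4,8},{1,2,3,7},{5},{6}}
4 equivalence class(es) (converged in 3)
3∈{1,2,3,7}, 1∈{1,2,3,7}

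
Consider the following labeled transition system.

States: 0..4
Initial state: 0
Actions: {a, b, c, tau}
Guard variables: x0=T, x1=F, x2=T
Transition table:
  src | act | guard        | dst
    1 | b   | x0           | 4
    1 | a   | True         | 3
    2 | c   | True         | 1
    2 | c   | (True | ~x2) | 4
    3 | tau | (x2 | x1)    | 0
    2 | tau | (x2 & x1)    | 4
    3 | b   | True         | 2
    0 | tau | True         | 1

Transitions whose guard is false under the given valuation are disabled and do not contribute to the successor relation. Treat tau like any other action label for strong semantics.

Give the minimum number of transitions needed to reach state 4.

Layered search for 4:
  Layer 0: {0}
  Layer 1: {1}
  Layer 2: {3,4}
4 enters at depth 2; path tau·b

Answer: 2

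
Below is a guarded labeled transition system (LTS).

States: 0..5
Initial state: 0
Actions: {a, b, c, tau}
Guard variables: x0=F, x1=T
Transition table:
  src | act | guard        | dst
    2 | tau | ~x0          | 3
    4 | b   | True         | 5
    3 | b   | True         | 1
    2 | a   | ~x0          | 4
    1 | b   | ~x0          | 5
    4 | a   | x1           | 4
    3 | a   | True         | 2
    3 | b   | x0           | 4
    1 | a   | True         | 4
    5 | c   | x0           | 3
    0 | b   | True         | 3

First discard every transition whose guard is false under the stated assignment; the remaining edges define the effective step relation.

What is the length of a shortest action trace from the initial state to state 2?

BFS to 2:
  L0 = {0}
  L1 = {3}
  L2 = {1,2}
first hit 2 at d=2 via b·a

Answer: 2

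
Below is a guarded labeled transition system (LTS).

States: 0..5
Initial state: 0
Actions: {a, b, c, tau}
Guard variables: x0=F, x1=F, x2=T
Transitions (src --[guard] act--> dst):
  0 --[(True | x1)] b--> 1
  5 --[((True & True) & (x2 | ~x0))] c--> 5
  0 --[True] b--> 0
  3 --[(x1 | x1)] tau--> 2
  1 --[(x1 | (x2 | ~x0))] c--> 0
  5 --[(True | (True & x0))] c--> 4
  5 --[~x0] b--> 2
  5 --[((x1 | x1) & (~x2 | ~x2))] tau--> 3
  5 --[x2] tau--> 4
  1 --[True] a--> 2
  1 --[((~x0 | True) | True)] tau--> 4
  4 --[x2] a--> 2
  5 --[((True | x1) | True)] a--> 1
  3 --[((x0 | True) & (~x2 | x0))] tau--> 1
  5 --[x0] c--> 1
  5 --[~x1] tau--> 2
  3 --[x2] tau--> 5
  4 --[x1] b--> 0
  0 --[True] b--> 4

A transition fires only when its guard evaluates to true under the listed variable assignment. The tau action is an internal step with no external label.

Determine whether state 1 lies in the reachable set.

After dropping false guards: 14 live edges.
depth 0: {0}
depth 1: {1,4}  cumulative {0,1,4}
depth 2: {2}  cumulative {0,1,2,4}
Reachable = {0,1,2,4}
trace reaching 1: b

Answer: REACHABLE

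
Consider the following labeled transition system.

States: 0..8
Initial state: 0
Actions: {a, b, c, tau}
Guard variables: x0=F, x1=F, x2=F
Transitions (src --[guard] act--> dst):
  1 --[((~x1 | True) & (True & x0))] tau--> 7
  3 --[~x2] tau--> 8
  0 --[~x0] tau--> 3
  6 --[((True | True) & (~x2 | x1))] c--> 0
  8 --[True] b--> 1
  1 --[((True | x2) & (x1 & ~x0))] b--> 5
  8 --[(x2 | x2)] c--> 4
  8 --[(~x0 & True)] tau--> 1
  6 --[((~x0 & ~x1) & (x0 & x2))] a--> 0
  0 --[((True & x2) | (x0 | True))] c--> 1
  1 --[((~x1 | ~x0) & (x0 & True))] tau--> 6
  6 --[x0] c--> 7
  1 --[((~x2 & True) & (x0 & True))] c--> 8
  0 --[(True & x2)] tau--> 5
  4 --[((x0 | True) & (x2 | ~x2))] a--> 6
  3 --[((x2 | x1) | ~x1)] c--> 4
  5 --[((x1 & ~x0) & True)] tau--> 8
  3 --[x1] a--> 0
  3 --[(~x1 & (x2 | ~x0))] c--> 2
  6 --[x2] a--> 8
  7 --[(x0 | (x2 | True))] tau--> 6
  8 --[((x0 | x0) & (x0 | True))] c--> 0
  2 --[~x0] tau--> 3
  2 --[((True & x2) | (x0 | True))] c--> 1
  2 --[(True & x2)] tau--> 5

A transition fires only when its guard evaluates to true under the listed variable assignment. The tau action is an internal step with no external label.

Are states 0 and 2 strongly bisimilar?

Bisimulation quotient by refinement:
  P[0] = {{0,1,2,3,4,5,6,7,8}}
  P[1] = {{0,2,3},{1,5},{4},{6},{7},{8}}
  P[2] = {{0,2},{1,5},{3},{4},{6},{7},{8}}
7 equivalence class(es) (converged in 3)
class of 0: {0,2}; class of 2: {0,2}

Answer: BISIMILAR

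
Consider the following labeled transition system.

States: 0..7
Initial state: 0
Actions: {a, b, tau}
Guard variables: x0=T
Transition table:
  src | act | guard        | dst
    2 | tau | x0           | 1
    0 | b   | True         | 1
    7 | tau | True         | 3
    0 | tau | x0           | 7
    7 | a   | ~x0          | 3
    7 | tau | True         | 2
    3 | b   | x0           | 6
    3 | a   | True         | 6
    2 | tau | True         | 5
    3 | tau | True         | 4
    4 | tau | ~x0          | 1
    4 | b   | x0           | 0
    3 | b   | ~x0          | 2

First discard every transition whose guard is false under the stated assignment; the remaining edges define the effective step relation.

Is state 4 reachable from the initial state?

Guard filter leaves 10 enabled edge(s).
L0 = {0}
L1 = {1,7}  now seen {0,1,7}
L2 = {2,3}  now seen {0,1,2,3,7}
L3 = {4,5,6}  now seen {0,1,2,3,4,5,6,7}
R = {0,1,2,3,4,5,6,7}
Path to 4: tau·tau·tau

Answer: REACHABLE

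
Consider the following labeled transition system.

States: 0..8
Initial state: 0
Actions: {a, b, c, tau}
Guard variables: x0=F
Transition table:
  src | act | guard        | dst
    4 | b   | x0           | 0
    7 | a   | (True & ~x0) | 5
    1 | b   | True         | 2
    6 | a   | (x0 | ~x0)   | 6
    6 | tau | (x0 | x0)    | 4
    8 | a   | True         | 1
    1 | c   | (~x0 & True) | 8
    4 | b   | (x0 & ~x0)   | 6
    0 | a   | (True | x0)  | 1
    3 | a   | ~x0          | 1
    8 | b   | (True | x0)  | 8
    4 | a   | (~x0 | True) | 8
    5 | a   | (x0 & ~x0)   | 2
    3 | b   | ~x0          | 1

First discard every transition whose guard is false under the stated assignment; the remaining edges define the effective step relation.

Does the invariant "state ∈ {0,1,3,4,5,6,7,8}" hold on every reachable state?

Safe = {0,1,3,4,5,6,7,8}
Reachable = {0,1,2,8}
  0: ok
  1: ok
  2: ✗ unsafe
  8: ok
reach 2 via a·b — violates

Answer: INVARIANT VIOLATED at state 2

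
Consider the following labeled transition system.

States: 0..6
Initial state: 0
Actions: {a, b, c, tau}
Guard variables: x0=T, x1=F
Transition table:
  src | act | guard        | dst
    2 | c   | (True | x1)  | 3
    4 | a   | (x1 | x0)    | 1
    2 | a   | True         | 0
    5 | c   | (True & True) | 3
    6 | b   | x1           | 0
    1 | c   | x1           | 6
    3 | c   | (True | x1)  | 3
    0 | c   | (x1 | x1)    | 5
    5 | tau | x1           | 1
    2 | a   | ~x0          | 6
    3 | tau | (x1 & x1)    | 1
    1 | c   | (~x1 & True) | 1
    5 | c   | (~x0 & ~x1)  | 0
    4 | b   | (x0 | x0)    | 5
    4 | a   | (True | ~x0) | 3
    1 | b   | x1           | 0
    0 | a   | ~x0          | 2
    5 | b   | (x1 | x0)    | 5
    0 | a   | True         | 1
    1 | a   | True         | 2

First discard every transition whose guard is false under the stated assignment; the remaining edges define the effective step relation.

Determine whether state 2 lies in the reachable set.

Answer: REACHABLE

Analysis:
11 transition(s) survive guard evaluation.
L0 = {0}
L1 = {1}  cumulative {0,1}
L2 = {2}  cumulative {0,1,2}
L3 = {3}  cumulative {0,1,2,3}
Reach set: {0,1,2,3}
witness 2: a·a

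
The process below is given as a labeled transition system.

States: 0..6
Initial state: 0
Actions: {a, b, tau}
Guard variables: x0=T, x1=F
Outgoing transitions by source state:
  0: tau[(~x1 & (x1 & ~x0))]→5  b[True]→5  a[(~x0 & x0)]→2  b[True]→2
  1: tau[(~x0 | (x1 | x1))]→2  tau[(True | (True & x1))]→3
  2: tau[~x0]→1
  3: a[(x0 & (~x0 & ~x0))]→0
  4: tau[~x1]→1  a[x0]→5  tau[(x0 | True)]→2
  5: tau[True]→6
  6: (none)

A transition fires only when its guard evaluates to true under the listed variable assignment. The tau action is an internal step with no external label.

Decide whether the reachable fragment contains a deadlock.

Answer: DEADLOCK at state 2

Analysis:
R = {0,2,5,6}
  0: b→2  b→5  [deg 2]
  2: ∅  [deadlock]
  5: tau→6  [deg 1]
  6: ∅  [deadlock]
witness 2: b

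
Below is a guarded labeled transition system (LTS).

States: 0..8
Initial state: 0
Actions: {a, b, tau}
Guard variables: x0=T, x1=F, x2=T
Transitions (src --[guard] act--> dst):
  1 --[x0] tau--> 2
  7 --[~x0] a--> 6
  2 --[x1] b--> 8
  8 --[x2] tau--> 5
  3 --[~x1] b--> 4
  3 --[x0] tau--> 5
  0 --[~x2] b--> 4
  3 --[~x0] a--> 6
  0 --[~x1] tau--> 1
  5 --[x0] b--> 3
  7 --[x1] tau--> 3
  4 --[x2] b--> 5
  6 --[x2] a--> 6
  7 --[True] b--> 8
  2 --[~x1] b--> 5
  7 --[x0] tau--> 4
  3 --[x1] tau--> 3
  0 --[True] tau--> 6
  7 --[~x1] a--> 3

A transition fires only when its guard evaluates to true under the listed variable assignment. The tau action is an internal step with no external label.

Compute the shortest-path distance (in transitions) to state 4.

Breadth-first toward 4:
  L0 = {0}
  L1 = {1,6}
  L2 = {2}
  L3 = {5}
  L4 = {3}
  L5 = {4}
4 enters at depth 5; path tau·tau·b·b·b

Answer: 5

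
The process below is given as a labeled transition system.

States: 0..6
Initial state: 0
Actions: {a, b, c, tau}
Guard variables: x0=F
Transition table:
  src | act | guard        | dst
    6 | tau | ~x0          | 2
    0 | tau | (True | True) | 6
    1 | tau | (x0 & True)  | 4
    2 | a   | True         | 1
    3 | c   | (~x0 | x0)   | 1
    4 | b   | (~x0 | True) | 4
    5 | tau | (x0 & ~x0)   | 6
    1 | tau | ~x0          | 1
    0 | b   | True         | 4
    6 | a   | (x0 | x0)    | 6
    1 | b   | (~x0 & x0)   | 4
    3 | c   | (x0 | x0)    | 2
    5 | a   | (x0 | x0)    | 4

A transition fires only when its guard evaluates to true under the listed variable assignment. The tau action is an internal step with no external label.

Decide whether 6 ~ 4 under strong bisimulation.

Answer: NOT BISIMILAR

Trace:
Refine partition for ~:
  P[0] = {{0,1,2,3,4,5,6}}
  P[1] = {{0},{1,6},{2},{3},{4},{5}}
  P[2] = {{0},{1},{2},{3},{4},{5},{6}}
Fixed point at round 3; 7 class(es).
[6]={6}  [4]={4}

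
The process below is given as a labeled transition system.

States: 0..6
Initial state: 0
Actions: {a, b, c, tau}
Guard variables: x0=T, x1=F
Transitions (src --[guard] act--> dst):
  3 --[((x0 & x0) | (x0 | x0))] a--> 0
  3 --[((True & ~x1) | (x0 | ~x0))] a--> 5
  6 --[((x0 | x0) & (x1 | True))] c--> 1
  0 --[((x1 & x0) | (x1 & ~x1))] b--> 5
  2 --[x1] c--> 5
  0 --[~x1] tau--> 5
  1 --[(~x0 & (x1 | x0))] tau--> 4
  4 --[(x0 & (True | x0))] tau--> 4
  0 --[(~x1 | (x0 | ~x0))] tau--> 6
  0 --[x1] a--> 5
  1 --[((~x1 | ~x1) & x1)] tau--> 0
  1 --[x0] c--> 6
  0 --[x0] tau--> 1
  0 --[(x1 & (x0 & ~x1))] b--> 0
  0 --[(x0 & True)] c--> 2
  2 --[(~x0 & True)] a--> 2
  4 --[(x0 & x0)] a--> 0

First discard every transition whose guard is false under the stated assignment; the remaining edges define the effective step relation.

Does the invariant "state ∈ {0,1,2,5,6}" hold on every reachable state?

Answer: INVARIANT HOLDS

Working:
Safe = {0,1,2,5,6}
Reach set: {0,1,2,5,6}
  0: safe
  1: safe
  2: safe
  5: safe
  6: safe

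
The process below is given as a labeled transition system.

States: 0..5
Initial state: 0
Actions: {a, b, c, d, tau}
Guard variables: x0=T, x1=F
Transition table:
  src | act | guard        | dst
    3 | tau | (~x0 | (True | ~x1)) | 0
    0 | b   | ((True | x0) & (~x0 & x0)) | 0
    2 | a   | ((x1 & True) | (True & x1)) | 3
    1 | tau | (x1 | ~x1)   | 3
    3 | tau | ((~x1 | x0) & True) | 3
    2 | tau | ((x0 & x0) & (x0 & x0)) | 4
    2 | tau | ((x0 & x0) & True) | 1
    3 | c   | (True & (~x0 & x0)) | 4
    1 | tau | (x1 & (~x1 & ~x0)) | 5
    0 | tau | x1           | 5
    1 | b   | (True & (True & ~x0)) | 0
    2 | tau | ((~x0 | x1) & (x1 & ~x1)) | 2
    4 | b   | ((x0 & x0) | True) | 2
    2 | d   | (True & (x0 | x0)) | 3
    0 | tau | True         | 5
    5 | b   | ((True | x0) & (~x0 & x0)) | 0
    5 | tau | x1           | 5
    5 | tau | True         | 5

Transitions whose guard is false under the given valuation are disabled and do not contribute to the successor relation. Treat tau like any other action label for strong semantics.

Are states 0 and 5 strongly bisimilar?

Answer: BISIMILAR

Working:
Compute ~ classes (split until stable):
  π0 = {{0,1,2,3,4,5}}
  π1 = {{0,1,3,5},{2},{4}}
3 equivalence class(es) (converged in 2)
0∈{0,1,3,5}, 5∈{0,1,3,5}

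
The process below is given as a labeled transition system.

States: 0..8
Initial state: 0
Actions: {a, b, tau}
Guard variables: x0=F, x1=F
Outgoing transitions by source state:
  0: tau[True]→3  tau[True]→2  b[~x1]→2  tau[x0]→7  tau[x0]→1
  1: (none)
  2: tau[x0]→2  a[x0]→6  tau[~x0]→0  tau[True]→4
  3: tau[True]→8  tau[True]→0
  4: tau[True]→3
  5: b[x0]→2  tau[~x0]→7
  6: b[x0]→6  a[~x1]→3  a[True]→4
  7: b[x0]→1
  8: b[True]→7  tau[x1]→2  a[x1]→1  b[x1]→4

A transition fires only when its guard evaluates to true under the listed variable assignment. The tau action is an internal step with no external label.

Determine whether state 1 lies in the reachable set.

Answer: UNREACHABLE

Working:
Guard filter leaves 12 enabled edge(s).
L0 = {0}
L1 = {2,3}  cumulative {0,2,3}
L2 = {4,8}  cumulative {0,2,3,4,8}
L3 = {7}  cumulative {0,2,3,4,7,8}
Reach set: {0,2,3,4,7,8}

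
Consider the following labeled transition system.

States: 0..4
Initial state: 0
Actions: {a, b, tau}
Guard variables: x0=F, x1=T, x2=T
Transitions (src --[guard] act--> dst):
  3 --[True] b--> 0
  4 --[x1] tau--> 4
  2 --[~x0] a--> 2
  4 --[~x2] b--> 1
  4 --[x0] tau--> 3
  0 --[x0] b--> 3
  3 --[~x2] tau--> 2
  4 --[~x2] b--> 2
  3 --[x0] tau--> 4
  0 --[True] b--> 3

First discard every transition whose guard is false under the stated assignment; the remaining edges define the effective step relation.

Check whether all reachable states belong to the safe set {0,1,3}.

Answer: INVARIANT HOLDS

Trace:
Inv-set: {0,1,3}
Reachable = {0,3}
  0: ✓
  3: ✓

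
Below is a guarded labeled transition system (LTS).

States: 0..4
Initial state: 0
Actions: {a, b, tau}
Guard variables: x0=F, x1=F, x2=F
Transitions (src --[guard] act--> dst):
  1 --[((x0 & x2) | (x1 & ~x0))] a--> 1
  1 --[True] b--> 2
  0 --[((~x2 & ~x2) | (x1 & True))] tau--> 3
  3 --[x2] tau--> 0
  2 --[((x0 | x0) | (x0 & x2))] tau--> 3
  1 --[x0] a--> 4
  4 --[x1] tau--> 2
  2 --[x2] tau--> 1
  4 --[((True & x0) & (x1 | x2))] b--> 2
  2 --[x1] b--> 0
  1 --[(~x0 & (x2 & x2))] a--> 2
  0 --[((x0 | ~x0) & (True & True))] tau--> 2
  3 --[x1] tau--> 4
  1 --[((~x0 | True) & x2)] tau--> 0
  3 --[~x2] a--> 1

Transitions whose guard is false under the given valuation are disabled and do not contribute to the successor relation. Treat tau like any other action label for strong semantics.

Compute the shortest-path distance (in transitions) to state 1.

BFS to 1:
  depth 0: {0}
  depth 1: {2,3}
  depth 2: {1}
first hit 1 at d=2 via tau·a

Answer: 2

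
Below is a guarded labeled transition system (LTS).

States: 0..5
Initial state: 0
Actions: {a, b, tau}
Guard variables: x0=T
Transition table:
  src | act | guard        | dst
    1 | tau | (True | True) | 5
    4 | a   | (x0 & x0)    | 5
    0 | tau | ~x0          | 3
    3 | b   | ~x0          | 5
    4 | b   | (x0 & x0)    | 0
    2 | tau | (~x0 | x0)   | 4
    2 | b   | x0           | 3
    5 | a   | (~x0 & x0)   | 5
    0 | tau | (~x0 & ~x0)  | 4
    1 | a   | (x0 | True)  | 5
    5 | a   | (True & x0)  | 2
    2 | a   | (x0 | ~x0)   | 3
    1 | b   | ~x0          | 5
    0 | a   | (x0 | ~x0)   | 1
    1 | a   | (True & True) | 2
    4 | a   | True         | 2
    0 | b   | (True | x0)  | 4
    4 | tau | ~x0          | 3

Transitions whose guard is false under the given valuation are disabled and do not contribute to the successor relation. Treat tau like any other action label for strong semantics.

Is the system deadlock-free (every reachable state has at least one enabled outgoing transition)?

R = {0,1,2,3,4,5}
  0: a→1  b→4  [deg 2]
  1: a→2  a→5  tau→5  [deg 3]
  2: a→3  b→3  tau→4  [deg 3]
  3: ∅  [STUCK]
  4: a→2  a→5  b→0  [deg 3]
  5: a→2  [deg 1]
witness 3: a·a·b

Answer: DEADLOCK at state 3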